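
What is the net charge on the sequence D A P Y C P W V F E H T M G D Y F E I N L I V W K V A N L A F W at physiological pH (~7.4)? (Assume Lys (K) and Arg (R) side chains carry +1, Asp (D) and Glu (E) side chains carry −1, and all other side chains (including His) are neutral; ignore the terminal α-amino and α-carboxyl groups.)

-3

Positive (K, R): K25 → +1.
Negative (D, E): D1, E10, D15, E18 → −4.
Net charge = (+1) + (−4) = −3.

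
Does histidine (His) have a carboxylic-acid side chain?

The acidic residues are Asp (D) and Glu (E), whose side chains end in a carboxylate group.
Histidine is not in this group.

No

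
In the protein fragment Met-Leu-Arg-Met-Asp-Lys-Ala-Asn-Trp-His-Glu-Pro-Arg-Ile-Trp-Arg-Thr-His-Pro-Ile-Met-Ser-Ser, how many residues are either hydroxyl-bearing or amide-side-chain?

Hydroxyl-bearing: S, T, Y. Amide-side-chain: N, Q.
Hydroxyl-bearing residues here: Thr17, Ser22, Ser23 (3).
Amide-side-chain residues here: Asn8 (1).
The two groups share no amino acid, so total = 3 + 1 = 4.

4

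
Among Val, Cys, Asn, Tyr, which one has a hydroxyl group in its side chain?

Serine (S), threonine (T), and tyrosine (Y) each carry a hydroxyl group on the side chain.
Of the listed options, only Tyr belongs to this group.

Tyr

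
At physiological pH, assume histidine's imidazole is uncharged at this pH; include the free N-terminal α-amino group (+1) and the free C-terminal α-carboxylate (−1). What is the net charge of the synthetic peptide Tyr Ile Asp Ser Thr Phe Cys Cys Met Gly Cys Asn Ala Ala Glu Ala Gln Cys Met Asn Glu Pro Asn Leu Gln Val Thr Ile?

-3

Near pH 7.4, K and R contribute +1 each, D and E contribute −1 each, and every other side chain (His included, as stated) is uncharged.
Positive (K, R): none → +0.
Negative (D, E): Asp3, Glu15, Glu21 → −3.
The N-terminus (+1) and C-terminus (−1) cancel.
Net charge = (+0) + (−3) = −3.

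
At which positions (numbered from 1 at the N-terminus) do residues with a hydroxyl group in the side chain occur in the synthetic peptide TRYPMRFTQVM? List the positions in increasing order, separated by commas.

1, 3, 8

Serine (S), threonine (T), and tyrosine (Y) each carry a hydroxyl group on the side chain.
Matching residues: T1, Y3, T8.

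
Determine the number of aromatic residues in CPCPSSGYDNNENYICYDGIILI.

Phenylalanine (F), tryptophan (W), and tyrosine (Y) have aromatic ring side chains.
Matching residues: Y8, Y14, Y17.

3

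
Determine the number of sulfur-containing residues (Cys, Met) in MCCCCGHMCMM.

Matching residues: M1, C2, C3, C4, C5, M8, C9, M10, M11.

9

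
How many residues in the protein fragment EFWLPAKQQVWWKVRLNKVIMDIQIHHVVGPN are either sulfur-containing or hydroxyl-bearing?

1

Sulfur-containing: C, M. Hydroxyl-bearing: S, T, Y.
Sulfur-containing residues here: M21 (1).
Hydroxyl-bearing residues here: none (0).
The two groups share no amino acid, so total = 1 + 0 = 1.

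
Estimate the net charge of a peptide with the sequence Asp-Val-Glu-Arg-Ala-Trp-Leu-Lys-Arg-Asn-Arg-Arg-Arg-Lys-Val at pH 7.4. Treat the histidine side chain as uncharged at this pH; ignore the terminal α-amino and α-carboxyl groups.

The side chains ionized at physiological pH are Lys/Arg (+1) and Asp/Glu (−1); with His treated as neutral, nothing else contributes.
Positive (K, R): Arg4, Lys8, Arg9, Arg11, Arg12, Arg13, Lys14 → +7.
Negative (D, E): Asp1, Glu3 → −2.
Net charge = (+7) + (−2) = +5.

+5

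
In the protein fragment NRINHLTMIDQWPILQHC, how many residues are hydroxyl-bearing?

1

S, T, and Y are the three residues with a side-chain hydroxyl.
Matching residues: T7.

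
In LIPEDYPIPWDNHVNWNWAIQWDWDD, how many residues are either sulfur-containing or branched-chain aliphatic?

5

Sulfur-containing: C, M. Branched-chain aliphatic: I, L, V.
Sulfur-containing residues here: none (0).
Branched-chain aliphatic residues here: L1, I2, I8, V14, I20 (5).
The two groups share no amino acid, so total = 0 + 5 = 5.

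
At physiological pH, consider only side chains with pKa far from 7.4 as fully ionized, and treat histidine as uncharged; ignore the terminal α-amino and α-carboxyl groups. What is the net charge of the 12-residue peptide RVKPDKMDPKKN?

+3

At pH ~7.4 the Lys and Arg side chains are protonated (+1), the Asp and Glu side chains are deprotonated (−1), and with His taken as neutral all other side chains carry no charge.
Positive (K, R): R1, K3, K6, K10, K11 → +5.
Negative (D, E): D5, D8 → −2.
Net charge = (+5) + (−2) = +3.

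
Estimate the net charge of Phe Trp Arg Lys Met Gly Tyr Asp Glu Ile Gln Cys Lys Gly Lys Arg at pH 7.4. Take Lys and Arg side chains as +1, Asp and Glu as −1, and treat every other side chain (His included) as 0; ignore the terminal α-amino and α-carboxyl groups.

Positive (K, R): Arg3, Lys4, Lys13, Lys15, Arg16 → +5.
Negative (D, E): Asp8, Glu9 → −2.
Net charge = (+5) + (−2) = +3.

+3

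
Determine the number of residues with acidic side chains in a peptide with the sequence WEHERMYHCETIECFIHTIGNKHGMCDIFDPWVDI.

7

Only D (aspartate) and E (glutamate) carry a side-chain carboxylic acid.
Matching residues: E2, E4, E10, E13, D27, D30, D34.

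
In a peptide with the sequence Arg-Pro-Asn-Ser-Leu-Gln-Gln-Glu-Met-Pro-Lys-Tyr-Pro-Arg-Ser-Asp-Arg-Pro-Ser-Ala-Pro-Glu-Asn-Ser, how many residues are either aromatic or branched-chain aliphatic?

Aromatic: F, W, Y. Branched-chain aliphatic: I, L, V.
Aromatic residues here: Tyr12 (1).
Branched-chain aliphatic residues here: Leu5 (1).
The two groups share no amino acid, so total = 1 + 1 = 2.

2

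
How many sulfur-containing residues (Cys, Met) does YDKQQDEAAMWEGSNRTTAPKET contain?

Matching residues: M10.

1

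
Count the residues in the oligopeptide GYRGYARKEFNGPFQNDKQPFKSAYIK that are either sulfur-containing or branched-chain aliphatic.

Sulfur-containing: C, M. Branched-chain aliphatic: I, L, V.
Sulfur-containing residues here: none (0).
Branched-chain aliphatic residues here: I26 (1).
The two groups share no amino acid, so total = 0 + 1 = 1.

1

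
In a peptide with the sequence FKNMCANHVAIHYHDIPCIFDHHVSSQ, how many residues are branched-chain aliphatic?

Valine (V), leucine (L), and isoleucine (I) are the branched-chain amino acids.
Matching residues: V9, I11, I16, I19, V24.

5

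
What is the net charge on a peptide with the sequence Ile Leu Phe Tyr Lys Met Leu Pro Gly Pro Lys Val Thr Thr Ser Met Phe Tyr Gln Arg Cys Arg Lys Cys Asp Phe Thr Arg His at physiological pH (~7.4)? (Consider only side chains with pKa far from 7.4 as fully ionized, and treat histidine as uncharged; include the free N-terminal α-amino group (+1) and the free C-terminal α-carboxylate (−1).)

+5

Near pH 7.4, K and R contribute +1 each, D and E contribute −1 each, and every other side chain (His included, as stated) is uncharged.
Positive (K, R): Lys5, Lys11, Arg20, Arg22, Lys23, Arg28 → +6.
Negative (D, E): Asp25 → −1.
The N-terminus (+1) and C-terminus (−1) cancel.
Net charge = (+6) + (−1) = +5.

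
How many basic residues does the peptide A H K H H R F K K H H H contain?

10

Lysine (K), arginine (R), and histidine (H) have basic, nitrogen-containing side chains.
Matching residues: H2, K3, H4, H5, R6, K8, K9, H10, H11, H12.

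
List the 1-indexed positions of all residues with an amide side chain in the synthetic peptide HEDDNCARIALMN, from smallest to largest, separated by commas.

5, 13

The amide-side-chain residues are Asn (N) and Gln (Q).
Matching residues: N5, N13.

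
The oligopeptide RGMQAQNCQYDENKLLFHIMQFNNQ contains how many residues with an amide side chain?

Asparagine (N) and glutamine (Q) have uncharged amide side chains.
Matching residues: Q4, Q6, N7, Q9, N13, Q21, N23, N24, Q25.

9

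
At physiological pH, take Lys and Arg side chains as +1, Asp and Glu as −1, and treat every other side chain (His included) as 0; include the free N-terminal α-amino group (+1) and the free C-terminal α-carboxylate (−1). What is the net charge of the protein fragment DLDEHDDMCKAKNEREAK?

-3

Positive (K, R): K10, K12, R15, K18 → +4.
Negative (D, E): D1, D3, E4, D6, D7, E14, E16 → −7.
The N-terminus (+1) and C-terminus (−1) cancel.
Net charge = (+4) + (−7) = −3.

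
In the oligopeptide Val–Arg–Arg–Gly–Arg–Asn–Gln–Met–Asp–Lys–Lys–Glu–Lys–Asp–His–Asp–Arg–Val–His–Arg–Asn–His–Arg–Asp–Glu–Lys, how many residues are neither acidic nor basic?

Acidic: D, E. Basic: K, R, H. All other residues are neither.
Matching residues: Val1, Gly4, Asn6, Gln7, Met8, Val18, Asn21.

7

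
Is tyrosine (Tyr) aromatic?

Yes

The aromatic amino acids are Phe (F, benzyl), Trp (W, indole), and Tyr (Y, phenol).
Tyrosine is in this group.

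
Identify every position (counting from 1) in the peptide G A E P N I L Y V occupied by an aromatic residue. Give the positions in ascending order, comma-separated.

8

The aromatic amino acids are Phe (F, benzyl), Trp (W, indole), and Tyr (Y, phenol).
Matching residues: Y8.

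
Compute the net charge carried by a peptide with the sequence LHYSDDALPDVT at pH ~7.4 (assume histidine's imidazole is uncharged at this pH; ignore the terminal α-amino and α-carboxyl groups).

Near pH 7.4, K and R contribute +1 each, D and E contribute −1 each, and every other side chain (His included, as stated) is uncharged.
Positive (K, R): none → +0.
Negative (D, E): D5, D6, D10 → −3.
Net charge = (+0) + (−3) = −3.

-3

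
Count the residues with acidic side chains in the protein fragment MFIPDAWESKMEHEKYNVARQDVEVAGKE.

7

Only D (aspartate) and E (glutamate) carry a side-chain carboxylic acid.
Matching residues: D5, E8, E12, E14, D22, E24, E29.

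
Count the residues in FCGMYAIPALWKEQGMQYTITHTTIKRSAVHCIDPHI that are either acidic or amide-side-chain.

Acidic: D, E. Amide-side-chain: N, Q.
Acidic residues here: E13, D34 (2).
Amide-side-chain residues here: Q14, Q17 (2).
The two groups share no amino acid, so total = 2 + 2 = 4.

4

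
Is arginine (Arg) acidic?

The acidic residues are Asp (D) and Glu (E), whose side chains end in a carboxylate group.
Arginine is not in this group.

No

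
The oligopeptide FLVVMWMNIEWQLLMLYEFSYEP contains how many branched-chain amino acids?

7

Valine (V), leucine (L), and isoleucine (I) are the branched-chain amino acids.
Matching residues: L2, V3, V4, I9, L13, L14, L16.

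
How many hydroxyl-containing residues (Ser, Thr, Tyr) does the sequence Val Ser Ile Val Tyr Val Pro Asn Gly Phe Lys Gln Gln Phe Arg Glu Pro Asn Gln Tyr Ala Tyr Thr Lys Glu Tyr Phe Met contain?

6

Matching residues: Ser2, Tyr5, Tyr20, Tyr22, Thr23, Tyr26.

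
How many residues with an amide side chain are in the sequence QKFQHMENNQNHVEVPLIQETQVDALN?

9

Asparagine (N) and glutamine (Q) have uncharged amide side chains.
Matching residues: Q1, Q4, N8, N9, Q10, N11, Q19, Q22, N27.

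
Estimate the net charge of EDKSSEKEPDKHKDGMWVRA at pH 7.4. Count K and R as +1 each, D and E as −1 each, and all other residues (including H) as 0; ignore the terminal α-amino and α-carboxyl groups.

Positive (K, R): K3, K7, K11, K13, R19 → +5.
Negative (D, E): E1, D2, E6, E8, D10, D14 → −6.
Net charge = (+5) + (−6) = −1.

-1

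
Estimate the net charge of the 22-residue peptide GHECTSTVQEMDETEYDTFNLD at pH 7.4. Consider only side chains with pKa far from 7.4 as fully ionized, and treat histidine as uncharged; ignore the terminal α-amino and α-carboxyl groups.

-7

At pH ~7.4 the Lys and Arg side chains are protonated (+1), the Asp and Glu side chains are deprotonated (−1), and with His taken as neutral all other side chains carry no charge.
Positive (K, R): none → +0.
Negative (D, E): E3, E10, D12, E13, E15, D17, D22 → −7.
Net charge = (+0) + (−7) = −7.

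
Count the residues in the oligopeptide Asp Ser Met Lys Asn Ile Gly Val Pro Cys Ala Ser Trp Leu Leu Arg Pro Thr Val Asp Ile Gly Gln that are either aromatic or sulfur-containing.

Aromatic: F, W, Y. Sulfur-containing: C, M.
Aromatic residues here: Trp13 (1).
Sulfur-containing residues here: Met3, Cys10 (2).
The two groups share no amino acid, so total = 1 + 2 = 3.

3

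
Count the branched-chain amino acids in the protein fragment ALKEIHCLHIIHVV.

7

V, L, and I make up the branched-chain aliphatic group.
Matching residues: L2, I5, L8, I10, I11, V13, V14.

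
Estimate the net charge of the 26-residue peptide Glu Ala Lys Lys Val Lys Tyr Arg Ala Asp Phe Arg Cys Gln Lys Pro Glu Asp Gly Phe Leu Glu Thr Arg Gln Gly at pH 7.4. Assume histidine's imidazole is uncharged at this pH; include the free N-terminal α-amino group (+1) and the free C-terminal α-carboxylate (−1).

Near pH 7.4, K and R contribute +1 each, D and E contribute −1 each, and every other side chain (His included, as stated) is uncharged.
Positive (K, R): Lys3, Lys4, Lys6, Arg8, Arg12, Lys15, Arg24 → +7.
Negative (D, E): Glu1, Asp10, Glu17, Asp18, Glu22 → −5.
The N-terminus (+1) and C-terminus (−1) cancel.
Net charge = (+7) + (−5) = +2.

+2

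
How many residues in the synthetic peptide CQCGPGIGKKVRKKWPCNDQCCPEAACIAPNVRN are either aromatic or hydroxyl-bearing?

1

Aromatic: F, W, Y. Hydroxyl-bearing: S, T, Y.
Aromatic residues here: W15 (1).
Hydroxyl-bearing residues here: none (0).
(Y belongs to both groups, but none appear in this sequence.) Total = 1 + 0 = 1.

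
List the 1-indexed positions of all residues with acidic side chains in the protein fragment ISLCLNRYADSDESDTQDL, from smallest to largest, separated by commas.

10, 12, 13, 15, 18

Only D (aspartate) and E (glutamate) carry a side-chain carboxylic acid.
Matching residues: D10, D12, E13, D15, D18.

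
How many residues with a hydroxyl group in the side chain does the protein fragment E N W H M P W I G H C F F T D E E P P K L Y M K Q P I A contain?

Serine (S), threonine (T), and tyrosine (Y) each carry a hydroxyl group on the side chain.
Matching residues: T14, Y22.

2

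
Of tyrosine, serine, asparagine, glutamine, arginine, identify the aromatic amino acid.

The aromatic amino acids are Phe (F, benzyl), Trp (W, indole), and Tyr (Y, phenol).
Of the listed options, only tyrosine belongs to this group.

tyrosine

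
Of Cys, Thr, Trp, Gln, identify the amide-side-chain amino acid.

Only N (asparagine) and Q (glutamine) carry a side-chain carboxamide.
Of the listed options, only Gln belongs to this group.

Gln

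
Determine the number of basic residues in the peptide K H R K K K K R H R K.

The basic amino acids are Lys (K), Arg (R), and His (H).
Matching residues: K1, H2, R3, K4, K5, K6, K7, R8, H9, R10, K11.

11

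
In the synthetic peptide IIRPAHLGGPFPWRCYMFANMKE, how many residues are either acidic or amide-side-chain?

2

Acidic: D, E. Amide-side-chain: N, Q.
Acidic residues here: E23 (1).
Amide-side-chain residues here: N20 (1).
The two groups share no amino acid, so total = 1 + 1 = 2.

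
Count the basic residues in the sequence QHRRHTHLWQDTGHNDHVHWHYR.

Lysine (K), arginine (R), and histidine (H) have basic, nitrogen-containing side chains.
Matching residues: H2, R3, R4, H5, H7, H14, H17, H19, H21, R23.

10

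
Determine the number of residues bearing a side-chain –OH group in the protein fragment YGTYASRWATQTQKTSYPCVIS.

10

The –OH-bearing residues are Ser, Thr (aliphatic alcohols), and Tyr (phenol).
Matching residues: Y1, T3, Y4, S6, T10, T12, T15, S16, Y17, S22.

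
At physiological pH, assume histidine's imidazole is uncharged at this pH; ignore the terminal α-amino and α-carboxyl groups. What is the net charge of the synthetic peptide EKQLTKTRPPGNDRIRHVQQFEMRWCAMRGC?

+4

Near pH 7.4, K and R contribute +1 each, D and E contribute −1 each, and every other side chain (His included, as stated) is uncharged.
Positive (K, R): K2, K6, R8, R14, R16, R24, R29 → +7.
Negative (D, E): E1, D13, E22 → −3.
Net charge = (+7) + (−3) = +4.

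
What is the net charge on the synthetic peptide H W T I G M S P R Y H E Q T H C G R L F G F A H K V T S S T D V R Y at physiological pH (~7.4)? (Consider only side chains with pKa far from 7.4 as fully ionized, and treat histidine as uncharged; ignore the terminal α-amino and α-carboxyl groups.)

At pH ~7.4 the Lys and Arg side chains are protonated (+1), the Asp and Glu side chains are deprotonated (−1), and with His taken as neutral all other side chains carry no charge.
Positive (K, R): R9, R18, K25, R33 → +4.
Negative (D, E): E12, D31 → −2.
Net charge = (+4) + (−2) = +2.

+2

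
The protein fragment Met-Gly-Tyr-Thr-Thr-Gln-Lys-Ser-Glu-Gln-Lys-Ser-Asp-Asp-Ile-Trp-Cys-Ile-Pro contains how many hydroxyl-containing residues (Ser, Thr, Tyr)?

Matching residues: Tyr3, Thr4, Thr5, Ser8, Ser12.

5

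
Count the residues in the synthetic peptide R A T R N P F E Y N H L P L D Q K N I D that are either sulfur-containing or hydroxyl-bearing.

Sulfur-containing: C, M. Hydroxyl-bearing: S, T, Y.
Sulfur-containing residues here: none (0).
Hydroxyl-bearing residues here: T3, Y9 (2).
The two groups share no amino acid, so total = 0 + 2 = 2.

2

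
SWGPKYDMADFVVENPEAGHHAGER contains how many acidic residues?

The acidic residues are Asp (D) and Glu (E), whose side chains end in a carboxylate group.
Matching residues: D7, D10, E14, E17, E24.

5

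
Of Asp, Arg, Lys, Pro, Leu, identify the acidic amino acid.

The acidic residues are Asp (D) and Glu (E), whose side chains end in a carboxylate group.
Of the listed options, only Asp belongs to this group.

Asp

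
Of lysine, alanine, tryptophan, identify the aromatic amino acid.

F, W, and Y each carry an aromatic ring on the side chain.
Of the listed options, only tryptophan belongs to this group.

tryptophan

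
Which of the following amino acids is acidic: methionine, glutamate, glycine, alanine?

glutamate

The acidic residues are Asp (D) and Glu (E), whose side chains end in a carboxylate group.
Of the listed options, only glutamate belongs to this group.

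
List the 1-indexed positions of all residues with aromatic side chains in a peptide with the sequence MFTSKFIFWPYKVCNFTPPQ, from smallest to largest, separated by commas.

2, 6, 8, 9, 11, 16

F, W, and Y each carry an aromatic ring on the side chain.
Matching residues: F2, F6, F8, W9, Y11, F16.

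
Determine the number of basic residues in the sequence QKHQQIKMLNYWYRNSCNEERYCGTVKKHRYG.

9

The basic amino acids are Lys (K), Arg (R), and His (H).
Matching residues: K2, H3, K7, R14, R21, K27, K28, H29, R30.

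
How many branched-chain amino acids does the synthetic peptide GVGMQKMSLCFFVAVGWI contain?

5

The BCAAs are Val, Leu, and Ile — aliphatic side chains with a branch point.
Matching residues: V2, L9, V13, V15, I18.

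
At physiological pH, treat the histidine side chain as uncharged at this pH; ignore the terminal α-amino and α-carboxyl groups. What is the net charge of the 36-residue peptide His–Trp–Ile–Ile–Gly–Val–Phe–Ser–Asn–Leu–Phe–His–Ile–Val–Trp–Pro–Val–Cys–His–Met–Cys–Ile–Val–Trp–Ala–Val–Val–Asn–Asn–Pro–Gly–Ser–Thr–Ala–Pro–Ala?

0

At pH ~7.4 the Lys and Arg side chains are protonated (+1), the Asp and Glu side chains are deprotonated (−1), and with His taken as neutral all other side chains carry no charge.
Positive (K, R): none → +0.
Negative (D, E): none → −0.
Net charge = (+0) + (−0) = 0.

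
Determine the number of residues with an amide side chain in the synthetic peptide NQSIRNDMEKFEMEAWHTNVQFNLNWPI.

7

Only N (asparagine) and Q (glutamine) carry a side-chain carboxamide.
Matching residues: N1, Q2, N6, N19, Q21, N23, N25.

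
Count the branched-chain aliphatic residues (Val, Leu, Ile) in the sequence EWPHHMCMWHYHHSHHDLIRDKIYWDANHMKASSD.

Matching residues: L18, I19, I23.

3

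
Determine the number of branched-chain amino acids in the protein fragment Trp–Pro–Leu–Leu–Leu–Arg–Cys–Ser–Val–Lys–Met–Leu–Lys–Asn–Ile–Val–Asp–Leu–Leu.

9

The BCAAs are Val, Leu, and Ile — aliphatic side chains with a branch point.
Matching residues: Leu3, Leu4, Leu5, Val9, Leu12, Ile15, Val16, Leu18, Leu19.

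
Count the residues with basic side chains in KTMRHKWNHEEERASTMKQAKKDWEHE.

The basic amino acids are Lys (K), Arg (R), and His (H).
Matching residues: K1, R4, H5, K6, H9, R13, K18, K21, K22, H26.

10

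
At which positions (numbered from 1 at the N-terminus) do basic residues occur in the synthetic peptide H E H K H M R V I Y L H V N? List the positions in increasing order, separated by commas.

K, R, and H are the three residues with basic side chains (ε-amine, guanidinium, and imidazole respectively).
Matching residues: H1, H3, K4, H5, R7, H12.

1, 3, 4, 5, 7, 12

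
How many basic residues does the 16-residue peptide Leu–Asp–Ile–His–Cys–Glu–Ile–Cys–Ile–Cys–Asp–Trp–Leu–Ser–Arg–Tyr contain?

The basic amino acids are Lys (K), Arg (R), and His (H).
Matching residues: His4, Arg15.

2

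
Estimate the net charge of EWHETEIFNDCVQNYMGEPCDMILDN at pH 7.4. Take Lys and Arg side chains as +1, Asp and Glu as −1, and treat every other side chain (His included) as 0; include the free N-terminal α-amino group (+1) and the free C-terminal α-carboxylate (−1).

Positive (K, R): none → +0.
Negative (D, E): E1, E4, E6, D10, E18, D21, D25 → −7.
The N-terminus (+1) and C-terminus (−1) cancel.
Net charge = (+0) + (−7) = −7.

-7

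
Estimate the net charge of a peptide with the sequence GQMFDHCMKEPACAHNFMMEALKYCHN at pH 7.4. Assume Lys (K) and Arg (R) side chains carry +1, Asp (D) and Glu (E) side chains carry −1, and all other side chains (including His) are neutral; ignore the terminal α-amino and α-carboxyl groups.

-1

Positive (K, R): K9, K23 → +2.
Negative (D, E): D5, E10, E20 → −3.
Net charge = (+2) + (−3) = −1.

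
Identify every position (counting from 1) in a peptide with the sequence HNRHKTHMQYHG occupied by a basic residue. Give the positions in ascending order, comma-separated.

1, 3, 4, 5, 7, 11

K, R, and H are the three residues with basic side chains (ε-amine, guanidinium, and imidazole respectively).
Matching residues: H1, R3, H4, K5, H7, H11.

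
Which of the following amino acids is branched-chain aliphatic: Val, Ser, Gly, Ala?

Val

V, L, and I make up the branched-chain aliphatic group.
Of the listed options, only Val belongs to this group.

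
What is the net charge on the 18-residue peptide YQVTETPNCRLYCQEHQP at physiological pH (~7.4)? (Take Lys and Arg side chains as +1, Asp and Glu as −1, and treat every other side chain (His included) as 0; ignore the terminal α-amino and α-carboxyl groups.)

-1

Positive (K, R): R10 → +1.
Negative (D, E): E5, E15 → −2.
Net charge = (+1) + (−2) = −1.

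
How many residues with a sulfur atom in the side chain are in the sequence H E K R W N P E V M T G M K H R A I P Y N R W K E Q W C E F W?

The sulfur-bearing residues are cysteine (–SH) and methionine (–S–CH₃).
Matching residues: M10, M13, C28.

3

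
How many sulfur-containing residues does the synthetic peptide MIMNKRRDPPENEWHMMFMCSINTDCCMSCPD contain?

The sulfur-bearing residues are cysteine (–SH) and methionine (–S–CH₃).
Matching residues: M1, M3, M16, M17, M19, C20, C26, C27, M28, C30.

10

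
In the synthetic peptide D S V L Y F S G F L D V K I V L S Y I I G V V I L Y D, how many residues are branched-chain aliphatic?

13

The BCAAs are Val, Leu, and Ile — aliphatic side chains with a branch point.
Matching residues: V3, L4, L10, V12, I14, V15, L16, I19, I20, V22, V23, I24, L25.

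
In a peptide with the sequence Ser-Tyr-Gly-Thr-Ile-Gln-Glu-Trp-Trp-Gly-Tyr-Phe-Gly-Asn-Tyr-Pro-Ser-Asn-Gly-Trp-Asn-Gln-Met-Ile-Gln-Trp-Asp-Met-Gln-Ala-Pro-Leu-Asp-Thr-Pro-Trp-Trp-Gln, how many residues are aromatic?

F, W, and Y each carry an aromatic ring on the side chain.
Matching residues: Tyr2, Trp8, Trp9, Tyr11, Phe12, Tyr15, Trp20, Trp26, Trp36, Trp37.

10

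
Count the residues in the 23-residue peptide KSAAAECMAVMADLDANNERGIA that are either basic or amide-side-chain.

Basic: H, K, R. Amide-side-chain: N, Q.
Basic residues here: K1, R20 (2).
Amide-side-chain residues here: N17, N18 (2).
The two groups share no amino acid, so total = 2 + 2 = 4.

4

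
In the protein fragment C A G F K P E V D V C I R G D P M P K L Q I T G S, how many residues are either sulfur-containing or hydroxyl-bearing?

5

Sulfur-containing: C, M. Hydroxyl-bearing: S, T, Y.
Sulfur-containing residues here: C1, C11, M17 (3).
Hydroxyl-bearing residues here: T23, S25 (2).
The two groups share no amino acid, so total = 3 + 2 = 5.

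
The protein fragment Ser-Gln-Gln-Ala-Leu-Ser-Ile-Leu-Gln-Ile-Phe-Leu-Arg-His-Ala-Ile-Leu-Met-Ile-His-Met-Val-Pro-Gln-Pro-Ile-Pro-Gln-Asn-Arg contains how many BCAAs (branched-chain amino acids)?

10

V, L, and I make up the branched-chain aliphatic group.
Matching residues: Leu5, Ile7, Leu8, Ile10, Leu12, Ile16, Leu17, Ile19, Val22, Ile26.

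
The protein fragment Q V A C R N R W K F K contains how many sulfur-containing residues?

1

The sulfur-bearing residues are cysteine (–SH) and methionine (–S–CH₃).
Matching residues: C4.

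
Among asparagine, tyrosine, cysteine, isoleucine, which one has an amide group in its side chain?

The amide-side-chain residues are Asn (N) and Gln (Q).
Of the listed options, only asparagine belongs to this group.

asparagine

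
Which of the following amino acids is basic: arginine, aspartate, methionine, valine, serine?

arginine

Lysine (K), arginine (R), and histidine (H) have basic, nitrogen-containing side chains.
Of the listed options, only arginine belongs to this group.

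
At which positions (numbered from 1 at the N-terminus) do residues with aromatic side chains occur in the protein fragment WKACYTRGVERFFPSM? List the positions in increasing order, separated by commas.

1, 5, 12, 13

The aromatic amino acids are Phe (F, benzyl), Trp (W, indole), and Tyr (Y, phenol).
Matching residues: W1, Y5, F12, F13.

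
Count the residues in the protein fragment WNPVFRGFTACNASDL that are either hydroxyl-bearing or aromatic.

Hydroxyl-bearing: S, T, Y. Aromatic: F, W, Y.
Hydroxyl-bearing residues here: T9, S14 (2).
Aromatic residues here: W1, F5, F8 (3).
(Y belongs to both groups, but none appear in this sequence.) Total = 2 + 3 = 5.

5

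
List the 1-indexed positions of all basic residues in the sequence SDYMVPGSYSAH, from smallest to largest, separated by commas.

12

K, R, and H are the three residues with basic side chains (ε-amine, guanidinium, and imidazole respectively).
Matching residues: H12.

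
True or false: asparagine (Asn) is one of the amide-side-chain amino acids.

True

The amide-side-chain residues are Asn (N) and Gln (Q).
Asparagine is in this group.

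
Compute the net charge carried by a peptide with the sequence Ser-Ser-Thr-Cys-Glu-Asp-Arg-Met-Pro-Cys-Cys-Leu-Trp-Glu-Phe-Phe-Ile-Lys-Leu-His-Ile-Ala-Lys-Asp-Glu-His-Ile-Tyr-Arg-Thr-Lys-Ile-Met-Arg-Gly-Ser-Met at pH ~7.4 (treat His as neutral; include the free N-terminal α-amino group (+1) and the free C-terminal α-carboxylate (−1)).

+1

At pH ~7.4 the Lys and Arg side chains are protonated (+1), the Asp and Glu side chains are deprotonated (−1), and with His taken as neutral all other side chains carry no charge.
Positive (K, R): Arg7, Lys18, Lys23, Arg29, Lys31, Arg34 → +6.
Negative (D, E): Glu5, Asp6, Glu14, Asp24, Glu25 → −5.
The N-terminus (+1) and C-terminus (−1) cancel.
Net charge = (+6) + (−5) = +1.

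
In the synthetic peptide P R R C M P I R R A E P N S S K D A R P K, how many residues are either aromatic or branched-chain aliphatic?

Aromatic: F, W, Y. Branched-chain aliphatic: I, L, V.
Aromatic residues here: none (0).
Branched-chain aliphatic residues here: I7 (1).
The two groups share no amino acid, so total = 0 + 1 = 1.

1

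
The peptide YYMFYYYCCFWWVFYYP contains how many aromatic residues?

12

F, W, and Y each carry an aromatic ring on the side chain.
Matching residues: Y1, Y2, F4, Y5, Y6, Y7, F10, W11, W12, F14, Y15, Y16.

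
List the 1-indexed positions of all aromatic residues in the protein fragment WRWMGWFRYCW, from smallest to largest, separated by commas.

1, 3, 6, 7, 9, 11

The aromatic amino acids are Phe (F, benzyl), Trp (W, indole), and Tyr (Y, phenol).
Matching residues: W1, W3, W6, F7, Y9, W11.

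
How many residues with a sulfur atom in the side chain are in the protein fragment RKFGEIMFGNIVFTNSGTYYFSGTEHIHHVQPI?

1

The sulfur-bearing residues are cysteine (–SH) and methionine (–S–CH₃).
Matching residues: M7.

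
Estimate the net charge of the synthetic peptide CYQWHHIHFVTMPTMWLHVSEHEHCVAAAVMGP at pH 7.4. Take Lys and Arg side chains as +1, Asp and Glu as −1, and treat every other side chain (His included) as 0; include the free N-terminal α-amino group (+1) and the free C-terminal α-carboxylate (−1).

Positive (K, R): none → +0.
Negative (D, E): E21, E23 → −2.
The N-terminus (+1) and C-terminus (−1) cancel.
Net charge = (+0) + (−2) = −2.

-2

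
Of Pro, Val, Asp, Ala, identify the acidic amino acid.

The acidic residues are Asp (D) and Glu (E), whose side chains end in a carboxylate group.
Of the listed options, only Asp belongs to this group.

Asp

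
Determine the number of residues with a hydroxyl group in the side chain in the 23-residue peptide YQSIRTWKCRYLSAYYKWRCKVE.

The –OH-bearing residues are Ser, Thr (aliphatic alcohols), and Tyr (phenol).
Matching residues: Y1, S3, T6, Y11, S13, Y15, Y16.

7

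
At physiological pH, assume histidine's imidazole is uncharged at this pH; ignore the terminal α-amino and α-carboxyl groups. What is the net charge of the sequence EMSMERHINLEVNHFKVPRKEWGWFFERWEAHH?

-1

At pH ~7.4 the Lys and Arg side chains are protonated (+1), the Asp and Glu side chains are deprotonated (−1), and with His taken as neutral all other side chains carry no charge.
Positive (K, R): R6, K16, R19, K20, R28 → +5.
Negative (D, E): E1, E5, E11, E21, E27, E30 → −6.
Net charge = (+5) + (−6) = −1.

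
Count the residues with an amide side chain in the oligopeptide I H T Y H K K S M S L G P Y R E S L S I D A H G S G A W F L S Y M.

Asparagine (N) and glutamine (Q) have uncharged amide side chains.
None of the 33 residues belong to this group.

0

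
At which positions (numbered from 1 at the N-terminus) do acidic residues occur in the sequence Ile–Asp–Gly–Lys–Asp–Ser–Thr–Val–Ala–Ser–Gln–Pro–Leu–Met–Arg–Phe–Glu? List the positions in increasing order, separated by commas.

The acidic residues are Asp (D) and Glu (E), whose side chains end in a carboxylate group.
Matching residues: Asp2, Asp5, Glu17.

2, 5, 17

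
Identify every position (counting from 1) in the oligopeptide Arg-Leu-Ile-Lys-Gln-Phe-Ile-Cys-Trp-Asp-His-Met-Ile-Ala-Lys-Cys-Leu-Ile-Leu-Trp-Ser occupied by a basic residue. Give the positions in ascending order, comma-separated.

1, 4, 11, 15

Lysine (K), arginine (R), and histidine (H) have basic, nitrogen-containing side chains.
Matching residues: Arg1, Lys4, His11, Lys15.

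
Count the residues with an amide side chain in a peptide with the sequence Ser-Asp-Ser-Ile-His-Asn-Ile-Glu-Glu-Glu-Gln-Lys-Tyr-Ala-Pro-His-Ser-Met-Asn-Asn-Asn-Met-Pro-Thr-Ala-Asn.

Asparagine (N) and glutamine (Q) have uncharged amide side chains.
Matching residues: Asn6, Gln11, Asn19, Asn20, Asn21, Asn26.

6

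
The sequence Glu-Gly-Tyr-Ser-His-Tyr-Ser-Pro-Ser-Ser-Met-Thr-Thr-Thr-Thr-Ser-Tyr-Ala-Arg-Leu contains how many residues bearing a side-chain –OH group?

12

Serine (S), threonine (T), and tyrosine (Y) each carry a hydroxyl group on the side chain.
Matching residues: Tyr3, Ser4, Tyr6, Ser7, Ser9, Ser10, Thr12, Thr13, Thr14, Thr15, Ser16, Tyr17.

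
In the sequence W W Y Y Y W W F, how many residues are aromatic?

The aromatic amino acids are Phe (F, benzyl), Trp (W, indole), and Tyr (Y, phenol).
Matching residues: W1, W2, Y3, Y4, Y5, W6, W7, F8.

8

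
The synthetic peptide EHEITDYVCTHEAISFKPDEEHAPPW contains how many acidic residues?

7

Aspartate (D) and glutamate (E) have carboxylic-acid side chains and are the acidic amino acids.
Matching residues: E1, E3, D6, E12, D19, E20, E21.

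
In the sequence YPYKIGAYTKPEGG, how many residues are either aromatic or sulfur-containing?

3

Aromatic: F, W, Y. Sulfur-containing: C, M.
Aromatic residues here: Y1, Y3, Y8 (3).
Sulfur-containing residues here: none (0).
The two groups share no amino acid, so total = 3 + 0 = 3.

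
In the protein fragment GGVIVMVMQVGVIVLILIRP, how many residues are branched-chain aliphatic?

Valine (V), leucine (L), and isoleucine (I) are the branched-chain amino acids.
Matching residues: V3, I4, V5, V7, V10, V12, I13, V14, L15, I16, L17, I18.

12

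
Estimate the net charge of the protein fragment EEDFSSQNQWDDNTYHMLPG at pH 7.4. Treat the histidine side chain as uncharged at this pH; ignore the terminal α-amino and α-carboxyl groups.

Near pH 7.4, K and R contribute +1 each, D and E contribute −1 each, and every other side chain (His included, as stated) is uncharged.
Positive (K, R): none → +0.
Negative (D, E): E1, E2, D3, D11, D12 → −5.
Net charge = (+0) + (−5) = −5.

-5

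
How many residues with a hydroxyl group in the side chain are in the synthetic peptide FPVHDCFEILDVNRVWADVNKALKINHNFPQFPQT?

1

Serine (S), threonine (T), and tyrosine (Y) each carry a hydroxyl group on the side chain.
Matching residues: T35.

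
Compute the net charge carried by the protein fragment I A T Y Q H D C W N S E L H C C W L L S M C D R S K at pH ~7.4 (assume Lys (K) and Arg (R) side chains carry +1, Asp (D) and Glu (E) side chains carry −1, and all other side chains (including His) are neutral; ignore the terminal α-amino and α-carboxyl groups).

Positive (K, R): R24, K26 → +2.
Negative (D, E): D7, E12, D23 → −3.
Net charge = (+2) + (−3) = −1.

-1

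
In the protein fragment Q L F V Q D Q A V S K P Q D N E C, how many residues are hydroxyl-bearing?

1

The –OH-bearing residues are Ser, Thr (aliphatic alcohols), and Tyr (phenol).
Matching residues: S10.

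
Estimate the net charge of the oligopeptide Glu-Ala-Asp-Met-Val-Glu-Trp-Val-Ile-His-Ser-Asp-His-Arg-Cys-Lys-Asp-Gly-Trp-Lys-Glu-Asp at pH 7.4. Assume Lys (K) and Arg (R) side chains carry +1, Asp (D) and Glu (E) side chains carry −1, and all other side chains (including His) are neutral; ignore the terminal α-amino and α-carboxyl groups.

-4

Positive (K, R): Arg14, Lys16, Lys20 → +3.
Negative (D, E): Glu1, Asp3, Glu6, Asp12, Asp17, Glu21, Asp22 → −7.
Net charge = (+3) + (−7) = −4.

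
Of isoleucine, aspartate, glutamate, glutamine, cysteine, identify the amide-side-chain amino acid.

glutamine

Asparagine (N) and glutamine (Q) have uncharged amide side chains.
Of the listed options, only glutamine belongs to this group.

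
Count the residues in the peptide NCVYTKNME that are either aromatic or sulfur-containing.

3

Aromatic: F, W, Y. Sulfur-containing: C, M.
Aromatic residues here: Y4 (1).
Sulfur-containing residues here: C2, M8 (2).
The two groups share no amino acid, so total = 1 + 2 = 3.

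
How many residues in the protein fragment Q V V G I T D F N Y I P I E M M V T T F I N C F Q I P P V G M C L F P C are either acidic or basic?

2

Acidic: D, E. Basic: H, K, R.
Acidic residues here: D7, E14 (2).
Basic residues here: none (0).
The two groups share no amino acid, so total = 2 + 0 = 2.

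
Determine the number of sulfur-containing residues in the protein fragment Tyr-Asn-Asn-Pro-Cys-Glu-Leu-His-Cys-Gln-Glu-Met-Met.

Cysteine (C, thiol) and methionine (M, thioether) are the two sulfur-containing amino acids.
Matching residues: Cys5, Cys9, Met12, Met13.

4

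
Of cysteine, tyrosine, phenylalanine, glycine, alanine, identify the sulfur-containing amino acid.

Cysteine (C, thiol) and methionine (M, thioether) are the two sulfur-containing amino acids.
Of the listed options, only cysteine belongs to this group.

cysteine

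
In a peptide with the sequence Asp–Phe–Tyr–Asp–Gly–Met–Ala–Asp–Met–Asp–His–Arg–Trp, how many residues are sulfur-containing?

2

Cysteine (C, thiol) and methionine (M, thioether) are the two sulfur-containing amino acids.
Matching residues: Met6, Met9.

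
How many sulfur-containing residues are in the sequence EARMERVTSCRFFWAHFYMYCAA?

The sulfur-bearing residues are cysteine (–SH) and methionine (–S–CH₃).
Matching residues: M4, C10, M19, C21.

4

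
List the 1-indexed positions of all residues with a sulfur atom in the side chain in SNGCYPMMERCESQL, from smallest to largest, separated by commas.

4, 7, 8, 11

Only Cys (C) and Met (M) have a sulfur atom in the side chain.
Matching residues: C4, M7, M8, C11.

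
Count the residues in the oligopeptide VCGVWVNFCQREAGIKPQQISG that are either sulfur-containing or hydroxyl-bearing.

3

Sulfur-containing: C, M. Hydroxyl-bearing: S, T, Y.
Sulfur-containing residues here: C2, C9 (2).
Hydroxyl-bearing residues here: S21 (1).
The two groups share no amino acid, so total = 2 + 1 = 3.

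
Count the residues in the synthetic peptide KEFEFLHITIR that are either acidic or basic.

Acidic: D, E. Basic: H, K, R.
Acidic residues here: E2, E4 (2).
Basic residues here: K1, H7, R11 (3).
The two groups share no amino acid, so total = 2 + 3 = 5.

5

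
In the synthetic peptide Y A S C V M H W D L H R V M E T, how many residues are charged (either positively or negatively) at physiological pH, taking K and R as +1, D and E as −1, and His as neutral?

3

Charged side chains at pH ~7.4: K, R (positive); D, E (negative).
Matching residues: D9, R12, E15.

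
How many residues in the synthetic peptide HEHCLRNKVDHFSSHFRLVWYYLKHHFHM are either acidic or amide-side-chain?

Acidic: D, E. Amide-side-chain: N, Q.
Acidic residues here: E2, D10 (2).
Amide-side-chain residues here: N7 (1).
The two groups share no amino acid, so total = 2 + 1 = 3.

3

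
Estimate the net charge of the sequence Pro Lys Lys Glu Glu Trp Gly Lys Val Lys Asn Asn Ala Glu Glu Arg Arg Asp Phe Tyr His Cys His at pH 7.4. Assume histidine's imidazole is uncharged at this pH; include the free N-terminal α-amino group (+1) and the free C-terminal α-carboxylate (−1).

+1

At pH ~7.4 the Lys and Arg side chains are protonated (+1), the Asp and Glu side chains are deprotonated (−1), and with His taken as neutral all other side chains carry no charge.
Positive (K, R): Lys2, Lys3, Lys8, Lys10, Arg16, Arg17 → +6.
Negative (D, E): Glu4, Glu5, Glu14, Glu15, Asp18 → −5.
The N-terminus (+1) and C-terminus (−1) cancel.
Net charge = (+6) + (−5) = +1.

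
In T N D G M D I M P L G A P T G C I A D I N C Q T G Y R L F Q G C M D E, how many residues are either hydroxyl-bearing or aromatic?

5

Hydroxyl-bearing: S, T, Y. Aromatic: F, W, Y.
Hydroxyl-bearing residues here: T1, T14, T24, Y26 (4).
Aromatic residues here: Y26, F29 (2).
Y is in both groups, so the 1 Y residue must not be double-counted.
Total = 4 + 2 − 1 = 5.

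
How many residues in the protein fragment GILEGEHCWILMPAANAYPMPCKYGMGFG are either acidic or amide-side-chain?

3

Acidic: D, E. Amide-side-chain: N, Q.
Acidic residues here: E4, E6 (2).
Amide-side-chain residues here: N16 (1).
The two groups share no amino acid, so total = 2 + 1 = 3.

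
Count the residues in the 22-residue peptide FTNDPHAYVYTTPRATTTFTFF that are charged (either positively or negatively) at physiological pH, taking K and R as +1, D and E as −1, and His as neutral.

Charged side chains at pH ~7.4: K, R (positive); D, E (negative).
Matching residues: D4, R14.

2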